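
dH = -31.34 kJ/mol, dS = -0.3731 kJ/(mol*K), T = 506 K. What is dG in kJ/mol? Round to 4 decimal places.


Gibbs: dG = dH - T*dS (consistent units, dS already in kJ/(mol*K)).
T*dS = 506 * -0.3731 = -188.7886
dG = -31.34 - (-188.7886)
dG = 157.4486 kJ/mol, rounded to 4 dp:

157.4486 kJ/mol


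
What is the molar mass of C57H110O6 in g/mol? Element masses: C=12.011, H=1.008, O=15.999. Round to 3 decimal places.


M = sum(count * atomic_mass) over atoms.
M = 57*12.011 + 110*1.008 + 6*15.999
M = 684.627 + 110.88 + 95.994
M = 891.501 g/mol, rounded to 3 dp:

891.501 g/mol


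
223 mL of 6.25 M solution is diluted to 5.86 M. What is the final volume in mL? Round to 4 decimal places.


Dilution: M1*V1 = M2*V2, solve for V2.
V2 = M1*V1 / M2
V2 = 6.25 * 223 / 5.86
V2 = 1393.75 / 5.86
V2 = 237.84129693 mL, rounded to 4 dp:

237.8413 mL


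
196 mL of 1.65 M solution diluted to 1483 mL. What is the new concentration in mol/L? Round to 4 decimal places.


Dilution: M1*V1 = M2*V2, solve for M2.
M2 = M1*V1 / V2
M2 = 1.65 * 196 / 1483
M2 = 323.4 / 1483
M2 = 0.21807148 mol/L, rounded to 4 dp:

0.2181 mol/L


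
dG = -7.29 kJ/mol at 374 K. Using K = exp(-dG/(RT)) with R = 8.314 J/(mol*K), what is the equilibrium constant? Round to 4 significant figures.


dG is in kJ/mol; multiply by 1000 to match R in J/(mol*K).
RT = 8.314 * 374 = 3109.436 J/mol
exponent = -dG*1000 / (RT) = -(-7.29*1000) / 3109.436 = 2.34447662
K = exp(2.34447662)
K = 10.427814, rounded to 4 significant figures:

10.43


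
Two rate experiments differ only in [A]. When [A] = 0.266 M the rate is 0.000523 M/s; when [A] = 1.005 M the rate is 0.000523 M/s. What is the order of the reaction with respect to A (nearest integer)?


Rate is proportional to [A]^n, so rate2/rate1 = ([A]2/[A]1)^n. Take logs to solve for n.
rate2/rate1 = 0.000523 / 0.000523 = 1.0
[A]2/[A]1 = 1.005 / 0.266 = 3.7782
n = ln(1.0) / ln(3.7782) = 0.0
Nearest integer order:

0


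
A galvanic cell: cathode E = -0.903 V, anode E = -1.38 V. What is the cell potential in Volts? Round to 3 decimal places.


Standard cell potential: E_cell = E_cathode - E_anode.
E_cell = -0.903 - (-1.38)
E_cell = 0.477 V, rounded to 3 dp:

0.477 V


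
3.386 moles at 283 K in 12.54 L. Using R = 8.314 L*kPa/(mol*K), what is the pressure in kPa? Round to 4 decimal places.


PV = nRT, solve for P = nRT / V.
nRT = 3.386 * 8.314 * 283 = 7966.7907
P = 7966.7907 / 12.54
P = 635.31026316 kPa, rounded to 4 dp:

635.3103 kPa


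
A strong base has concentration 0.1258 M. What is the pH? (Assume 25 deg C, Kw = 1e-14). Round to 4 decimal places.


A strong base dissociates completely, so [OH-] equals the given concentration.
pOH = -log10([OH-]) = -log10(0.1258) = 0.900319
pH = 14 - pOH = 14 - 0.900319
pH = 13.099681, rounded to 4 dp:

13.0997


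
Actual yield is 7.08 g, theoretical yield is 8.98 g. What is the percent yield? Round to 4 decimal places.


% yield = 100 * actual / theoretical
% yield = 100 * 7.08 / 8.98
% yield = 78.84187082 %, rounded to 4 dp:

78.8419 %


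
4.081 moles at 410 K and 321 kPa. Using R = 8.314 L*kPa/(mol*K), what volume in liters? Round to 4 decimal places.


PV = nRT, solve for V = nRT / P.
nRT = 4.081 * 8.314 * 410 = 13911.0679
V = 13911.0679 / 321
V = 43.33666012 L, rounded to 4 dp:

43.3367 L


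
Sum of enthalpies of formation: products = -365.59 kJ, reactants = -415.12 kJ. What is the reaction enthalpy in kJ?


dH_rxn = sum(dH_f products) - sum(dH_f reactants)
dH_rxn = -365.59 - (-415.12)
dH_rxn = 49.53 kJ:

49.53 kJ


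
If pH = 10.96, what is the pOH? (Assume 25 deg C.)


At 25 deg C, pH + pOH = 14.
pOH = 14 - pH = 14 - 10.96
pOH = 3.04:

3.04


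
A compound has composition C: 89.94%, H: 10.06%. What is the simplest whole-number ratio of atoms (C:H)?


Assume 100 g of compound, divide each mass% by atomic mass to get moles, then normalize by the smallest to get a raw atom ratio.
Moles per 100 g: C: 89.94/12.011 = 7.4881, H: 10.06/1.008 = 9.9802
Raw ratio (divide by min = 7.4881): C: 1.0, H: 1.333
Multiply by 3 to clear fractions: C: 3.0 ~= 3, H: 3.998 ~= 4
Reduce by GCD to get the simplest whole-number ratio:

3:4


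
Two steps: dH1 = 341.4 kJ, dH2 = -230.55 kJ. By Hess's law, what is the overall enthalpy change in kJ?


Hess's law: enthalpy is a state function, so add the step enthalpies.
dH_total = dH1 + dH2 = 341.4 + (-230.55)
dH_total = 110.85 kJ:

110.85 kJ


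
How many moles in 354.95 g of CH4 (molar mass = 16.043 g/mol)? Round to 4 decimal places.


n = mass / M
n = 354.95 / 16.043
n = 22.12491429 mol, rounded to 4 dp:

22.1249 mol


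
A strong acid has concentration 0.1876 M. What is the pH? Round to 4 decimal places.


A strong acid dissociates completely, so [H+] equals the given concentration.
pH = -log10([H+]) = -log10(0.1876)
pH = 0.72676717, rounded to 4 dp:

0.7268


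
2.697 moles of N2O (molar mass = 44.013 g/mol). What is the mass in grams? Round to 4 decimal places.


mass = n * M
mass = 2.697 * 44.013
mass = 118.703061 g, rounded to 4 dp:

118.7031 g


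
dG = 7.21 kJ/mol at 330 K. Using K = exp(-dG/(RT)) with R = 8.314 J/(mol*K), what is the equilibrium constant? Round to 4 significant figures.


dG is in kJ/mol; multiply by 1000 to match R in J/(mol*K).
RT = 8.314 * 330 = 2743.62 J/mol
exponent = -dG*1000 / (RT) = -(7.21*1000) / 2743.62 = -2.62791494
K = exp(-2.62791494)
K = 0.072228907, rounded to 4 significant figures:

0.07223


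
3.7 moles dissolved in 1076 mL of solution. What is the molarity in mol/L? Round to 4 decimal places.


Convert volume to liters: V_L = V_mL / 1000.
V_L = 1076 / 1000 = 1.076 L
M = n / V_L = 3.7 / 1.076
M = 3.43866171 mol/L, rounded to 4 dp:

3.4387 mol/L


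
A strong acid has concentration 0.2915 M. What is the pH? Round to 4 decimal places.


A strong acid dissociates completely, so [H+] equals the given concentration.
pH = -log10([H+]) = -log10(0.2915)
pH = 0.53536144, rounded to 4 dp:

0.5354


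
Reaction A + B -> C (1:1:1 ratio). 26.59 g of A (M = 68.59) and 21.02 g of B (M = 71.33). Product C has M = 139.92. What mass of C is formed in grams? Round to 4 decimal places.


Find moles of each reactant; the smaller value is the limiting reagent in a 1:1:1 reaction, so moles_C equals moles of the limiter.
n_A = mass_A / M_A = 26.59 / 68.59 = 0.387666 mol
n_B = mass_B / M_B = 21.02 / 71.33 = 0.294687 mol
Limiting reagent: B (smaller), n_limiting = 0.294687 mol
mass_C = n_limiting * M_C = 0.294687 * 139.92
mass_C = 41.23260504 g, rounded to 4 dp:

41.2326 g


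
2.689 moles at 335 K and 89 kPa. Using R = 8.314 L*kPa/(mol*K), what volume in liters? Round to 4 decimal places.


PV = nRT, solve for V = nRT / P.
nRT = 2.689 * 8.314 * 335 = 7489.3759
V = 7489.3759 / 89
V = 84.15029101 L, rounded to 4 dp:

84.1503 L


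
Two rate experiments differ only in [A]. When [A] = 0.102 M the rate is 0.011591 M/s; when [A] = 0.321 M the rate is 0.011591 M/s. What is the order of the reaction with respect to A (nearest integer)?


Rate is proportional to [A]^n, so rate2/rate1 = ([A]2/[A]1)^n. Take logs to solve for n.
rate2/rate1 = 0.011591 / 0.011591 = 1.0
[A]2/[A]1 = 0.321 / 0.102 = 3.1471
n = ln(1.0) / ln(3.1471) = 0.0
Nearest integer order:

0


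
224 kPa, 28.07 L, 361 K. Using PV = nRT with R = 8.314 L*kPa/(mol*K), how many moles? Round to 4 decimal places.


PV = nRT, solve for n = PV / (RT).
PV = 224 * 28.07 = 6287.68
RT = 8.314 * 361 = 3001.354
n = 6287.68 / 3001.354
n = 2.09494781 mol, rounded to 4 dp:

2.0949 mol


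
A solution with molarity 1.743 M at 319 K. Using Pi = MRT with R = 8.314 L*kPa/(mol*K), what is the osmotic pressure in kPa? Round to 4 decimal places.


Osmotic pressure (van't Hoff): Pi = M*R*T.
RT = 8.314 * 319 = 2652.166
Pi = 1.743 * 2652.166
Pi = 4622.725338 kPa, rounded to 4 dp:

4622.7253 kPa


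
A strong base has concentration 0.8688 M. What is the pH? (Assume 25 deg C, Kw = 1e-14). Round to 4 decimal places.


A strong base dissociates completely, so [OH-] equals the given concentration.
pOH = -log10([OH-]) = -log10(0.8688) = 0.06108
pH = 14 - pOH = 14 - 0.06108
pH = 13.93892, rounded to 4 dp:

13.9389


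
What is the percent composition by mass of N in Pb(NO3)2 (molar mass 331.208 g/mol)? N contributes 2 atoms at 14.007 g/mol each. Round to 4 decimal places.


pct = 100 * (n_elem * M_elem) / M_total
mass_contribution = 2 * 14.007 = 28.014 g/mol
pct = 100 * 28.014 / 331.208
pct = 8.45812903 %, rounded to 4 dp:

8.4581 %


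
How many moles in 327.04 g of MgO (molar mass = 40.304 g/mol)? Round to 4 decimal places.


n = mass / M
n = 327.04 / 40.304
n = 8.11433108 mol, rounded to 4 dp:

8.1143 mol


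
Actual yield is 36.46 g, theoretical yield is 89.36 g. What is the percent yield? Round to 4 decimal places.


% yield = 100 * actual / theoretical
% yield = 100 * 36.46 / 89.36
% yield = 40.80125336 %, rounded to 4 dp:

40.8013 %


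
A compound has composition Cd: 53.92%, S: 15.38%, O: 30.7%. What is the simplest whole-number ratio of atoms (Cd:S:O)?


Assume 100 g of compound, divide each mass% by atomic mass to get moles, then normalize by the smallest to get a raw atom ratio.
Moles per 100 g: Cd: 53.92/112.414 = 0.4797, S: 15.38/32.065 = 0.4797, O: 30.7/15.999 = 1.9189
Raw ratio (divide by min = 0.4797): Cd: 1.0, S: 1.0, O: 4.001
Multiply by 1 to clear fractions: Cd: 1.0 ~= 1, S: 1.0 ~= 1, O: 4.001 ~= 4
Reduce by GCD to get the simplest whole-number ratio:

1:1:4


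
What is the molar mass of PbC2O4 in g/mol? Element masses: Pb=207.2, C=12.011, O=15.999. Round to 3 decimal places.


M = sum(count * atomic_mass) over atoms.
M = 1*207.2 + 2*12.011 + 4*15.999
M = 207.2 + 24.022 + 63.996
M = 295.218 g/mol, rounded to 3 dp:

295.218 g/mol


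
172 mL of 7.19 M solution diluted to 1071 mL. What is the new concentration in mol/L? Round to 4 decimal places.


Dilution: M1*V1 = M2*V2, solve for M2.
M2 = M1*V1 / V2
M2 = 7.19 * 172 / 1071
M2 = 1236.68 / 1071
M2 = 1.15469655 mol/L, rounded to 4 dp:

1.1547 mol/L


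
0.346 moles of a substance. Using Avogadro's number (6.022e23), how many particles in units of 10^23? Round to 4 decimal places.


N = n * NA, then divide by 1e23 for the requested units.
N / 1e23 = n * 6.022
N / 1e23 = 0.346 * 6.022
N / 1e23 = 2.083612, rounded to 4 dp:

2.0836


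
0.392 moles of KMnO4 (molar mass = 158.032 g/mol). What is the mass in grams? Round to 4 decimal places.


mass = n * M
mass = 0.392 * 158.032
mass = 61.948544 g, rounded to 4 dp:

61.9485 g


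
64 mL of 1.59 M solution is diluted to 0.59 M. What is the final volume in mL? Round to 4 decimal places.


Dilution: M1*V1 = M2*V2, solve for V2.
V2 = M1*V1 / M2
V2 = 1.59 * 64 / 0.59
V2 = 101.76 / 0.59
V2 = 172.47457627 mL, rounded to 4 dp:

172.4746 mL


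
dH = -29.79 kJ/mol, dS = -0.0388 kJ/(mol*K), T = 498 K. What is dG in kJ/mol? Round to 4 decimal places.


Gibbs: dG = dH - T*dS (consistent units, dS already in kJ/(mol*K)).
T*dS = 498 * -0.0388 = -19.3224
dG = -29.79 - (-19.3224)
dG = -10.4676 kJ/mol, rounded to 4 dp:

-10.4676 kJ/mol


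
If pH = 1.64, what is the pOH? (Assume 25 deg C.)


At 25 deg C, pH + pOH = 14.
pOH = 14 - pH = 14 - 1.64
pOH = 12.36:

12.36


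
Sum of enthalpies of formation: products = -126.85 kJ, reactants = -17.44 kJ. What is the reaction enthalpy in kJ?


dH_rxn = sum(dH_f products) - sum(dH_f reactants)
dH_rxn = -126.85 - (-17.44)
dH_rxn = -109.41 kJ:

-109.41 kJ


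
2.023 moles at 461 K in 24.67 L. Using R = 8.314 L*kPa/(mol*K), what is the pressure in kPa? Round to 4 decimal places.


PV = nRT, solve for P = nRT / V.
nRT = 2.023 * 8.314 * 461 = 7753.6613
P = 7753.6613 / 24.67
P = 314.29514795 kPa, rounded to 4 dp:

314.2951 kPa


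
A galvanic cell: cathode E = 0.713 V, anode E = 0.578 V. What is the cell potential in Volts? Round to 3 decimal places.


Standard cell potential: E_cell = E_cathode - E_anode.
E_cell = 0.713 - (0.578)
E_cell = 0.135 V, rounded to 3 dp:

0.135 V


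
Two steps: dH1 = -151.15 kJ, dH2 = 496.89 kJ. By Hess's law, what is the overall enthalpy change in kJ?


Hess's law: enthalpy is a state function, so add the step enthalpies.
dH_total = dH1 + dH2 = -151.15 + (496.89)
dH_total = 345.74 kJ:

345.74 kJ


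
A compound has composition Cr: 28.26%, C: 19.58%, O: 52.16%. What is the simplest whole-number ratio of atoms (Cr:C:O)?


Assume 100 g of compound, divide each mass% by atomic mass to get moles, then normalize by the smallest to get a raw atom ratio.
Moles per 100 g: Cr: 28.26/51.996 = 0.5435, C: 19.58/12.011 = 1.6302, O: 52.16/15.999 = 3.2602
Raw ratio (divide by min = 0.5435): Cr: 1.0, C: 2.999, O: 5.998
Multiply by 1 to clear fractions: Cr: 1.0 ~= 1, C: 2.999 ~= 3, O: 5.998 ~= 6
Reduce by GCD to get the simplest whole-number ratio:

1:3:6


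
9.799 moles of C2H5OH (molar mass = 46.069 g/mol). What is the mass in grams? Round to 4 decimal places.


mass = n * M
mass = 9.799 * 46.069
mass = 451.430131 g, rounded to 4 dp:

451.4301 g


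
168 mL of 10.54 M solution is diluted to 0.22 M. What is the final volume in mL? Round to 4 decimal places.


Dilution: M1*V1 = M2*V2, solve for V2.
V2 = M1*V1 / M2
V2 = 10.54 * 168 / 0.22
V2 = 1770.72 / 0.22
V2 = 8048.72727273 mL, rounded to 4 dp:

8048.7273 mL


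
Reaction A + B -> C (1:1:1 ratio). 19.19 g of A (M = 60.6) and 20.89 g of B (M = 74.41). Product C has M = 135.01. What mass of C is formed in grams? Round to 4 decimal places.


Find moles of each reactant; the smaller value is the limiting reagent in a 1:1:1 reaction, so moles_C equals moles of the limiter.
n_A = mass_A / M_A = 19.19 / 60.6 = 0.316667 mol
n_B = mass_B / M_B = 20.89 / 74.41 = 0.280742 mol
Limiting reagent: B (smaller), n_limiting = 0.280742 mol
mass_C = n_limiting * M_C = 0.280742 * 135.01
mass_C = 37.90297742 g, rounded to 4 dp:

37.9030 g


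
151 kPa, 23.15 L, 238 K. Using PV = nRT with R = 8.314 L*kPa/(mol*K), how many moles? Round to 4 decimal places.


PV = nRT, solve for n = PV / (RT).
PV = 151 * 23.15 = 3495.65
RT = 8.314 * 238 = 1978.732
n = 3495.65 / 1978.732
n = 1.76661114 mol, rounded to 4 dp:

1.7666 mol


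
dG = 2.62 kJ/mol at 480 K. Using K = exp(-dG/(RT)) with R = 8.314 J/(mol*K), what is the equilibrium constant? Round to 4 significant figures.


dG is in kJ/mol; multiply by 1000 to match R in J/(mol*K).
RT = 8.314 * 480 = 3990.72 J/mol
exponent = -dG*1000 / (RT) = -(2.62*1000) / 3990.72 = -0.65652313
K = exp(-0.65652313)
K = 0.51865149, rounded to 4 significant figures:

0.5187


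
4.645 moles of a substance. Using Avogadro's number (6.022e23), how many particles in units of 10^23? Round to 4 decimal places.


N = n * NA, then divide by 1e23 for the requested units.
N / 1e23 = n * 6.022
N / 1e23 = 4.645 * 6.022
N / 1e23 = 27.97219, rounded to 4 dp:

27.9722


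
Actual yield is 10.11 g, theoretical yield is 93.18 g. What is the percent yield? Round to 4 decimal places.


% yield = 100 * actual / theoretical
% yield = 100 * 10.11 / 93.18
% yield = 10.8499678 %, rounded to 4 dp:

10.8500 %


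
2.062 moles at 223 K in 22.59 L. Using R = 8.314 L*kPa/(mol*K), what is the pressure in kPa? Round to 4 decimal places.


PV = nRT, solve for P = nRT / V.
nRT = 2.062 * 8.314 * 223 = 3822.9934
P = 3822.9934 / 22.59
P = 169.23388225 kPa, rounded to 4 dp:

169.2339 kPa


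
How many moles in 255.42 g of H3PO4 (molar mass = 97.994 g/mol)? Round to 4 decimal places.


n = mass / M
n = 255.42 / 97.994
n = 2.60648611 mol, rounded to 4 dp:

2.6065 mol


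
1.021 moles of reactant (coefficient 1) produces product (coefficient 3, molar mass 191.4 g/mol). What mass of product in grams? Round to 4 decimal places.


Use the coefficient ratio to convert reactant moles to product moles, then multiply by the product's molar mass.
moles_P = moles_R * (coeff_P / coeff_R) = 1.021 * (3/1) = 3.063
mass_P = moles_P * M_P = 3.063 * 191.4
mass_P = 586.2582 g, rounded to 4 dp:

586.2582 g


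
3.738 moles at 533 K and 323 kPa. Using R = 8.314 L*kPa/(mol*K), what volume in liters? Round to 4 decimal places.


PV = nRT, solve for V = nRT / P.
nRT = 3.738 * 8.314 * 533 = 16564.4312
V = 16564.4312 / 323
V = 51.28306873 L, rounded to 4 dp:

51.2831 L


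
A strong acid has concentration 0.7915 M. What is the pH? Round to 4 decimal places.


A strong acid dissociates completely, so [H+] equals the given concentration.
pH = -log10([H+]) = -log10(0.7915)
pH = 0.10154908, rounded to 4 dp:

0.1015


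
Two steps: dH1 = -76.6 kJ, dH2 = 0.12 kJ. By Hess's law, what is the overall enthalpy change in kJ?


Hess's law: enthalpy is a state function, so add the step enthalpies.
dH_total = dH1 + dH2 = -76.6 + (0.12)
dH_total = -76.48 kJ:

-76.48 kJ


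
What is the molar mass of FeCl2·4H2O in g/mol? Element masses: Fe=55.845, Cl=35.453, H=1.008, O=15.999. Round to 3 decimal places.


M = sum(count * atomic_mass) over atoms.
M = 1*55.845 + 2*35.453 + 8*1.008 + 4*15.999
M = 55.845 + 70.906 + 8.064 + 63.996
M = 198.811 g/mol, rounded to 3 dp:

198.811 g/mol


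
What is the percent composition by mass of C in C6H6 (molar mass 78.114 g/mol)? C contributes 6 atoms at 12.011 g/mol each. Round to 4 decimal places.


pct = 100 * (n_elem * M_elem) / M_total
mass_contribution = 6 * 12.011 = 72.066 g/mol
pct = 100 * 72.066 / 78.114
pct = 92.25746985 %, rounded to 4 dp:

92.2575 %


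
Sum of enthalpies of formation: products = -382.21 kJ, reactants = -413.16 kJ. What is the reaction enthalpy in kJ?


dH_rxn = sum(dH_f products) - sum(dH_f reactants)
dH_rxn = -382.21 - (-413.16)
dH_rxn = 30.95 kJ:

30.95 kJ


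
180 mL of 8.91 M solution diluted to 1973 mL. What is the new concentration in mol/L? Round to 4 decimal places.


Dilution: M1*V1 = M2*V2, solve for M2.
M2 = M1*V1 / V2
M2 = 8.91 * 180 / 1973
M2 = 1603.8 / 1973
M2 = 0.8128738 mol/L, rounded to 4 dp:

0.8129 mol/L


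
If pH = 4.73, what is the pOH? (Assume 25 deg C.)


At 25 deg C, pH + pOH = 14.
pOH = 14 - pH = 14 - 4.73
pOH = 9.27:

9.27


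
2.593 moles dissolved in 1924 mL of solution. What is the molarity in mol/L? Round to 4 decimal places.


Convert volume to liters: V_L = V_mL / 1000.
V_L = 1924 / 1000 = 1.924 L
M = n / V_L = 2.593 / 1.924
M = 1.3477131 mol/L, rounded to 4 dp:

1.3477 mol/L


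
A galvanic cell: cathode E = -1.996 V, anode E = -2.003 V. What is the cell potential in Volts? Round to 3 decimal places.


Standard cell potential: E_cell = E_cathode - E_anode.
E_cell = -1.996 - (-2.003)
E_cell = 0.007 V, rounded to 3 dp:

0.007 V


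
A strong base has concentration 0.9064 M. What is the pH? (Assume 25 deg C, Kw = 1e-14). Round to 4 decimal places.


A strong base dissociates completely, so [OH-] equals the given concentration.
pOH = -log10([OH-]) = -log10(0.9064) = 0.04268
pH = 14 - pOH = 14 - 0.04268
pH = 13.95732, rounded to 4 dp:

13.9573


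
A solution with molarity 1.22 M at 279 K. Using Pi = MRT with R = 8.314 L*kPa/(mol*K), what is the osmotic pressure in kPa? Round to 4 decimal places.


Osmotic pressure (van't Hoff): Pi = M*R*T.
RT = 8.314 * 279 = 2319.606
Pi = 1.22 * 2319.606
Pi = 2829.91932 kPa, rounded to 4 dp:

2829.9193 kPa


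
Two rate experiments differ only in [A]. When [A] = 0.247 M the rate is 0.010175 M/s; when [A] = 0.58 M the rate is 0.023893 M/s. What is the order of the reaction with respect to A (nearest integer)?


Rate is proportional to [A]^n, so rate2/rate1 = ([A]2/[A]1)^n. Take logs to solve for n.
rate2/rate1 = 0.023893 / 0.010175 = 2.3482
[A]2/[A]1 = 0.58 / 0.247 = 2.3482
n = ln(2.3482) / ln(2.3482) = 1.0
Nearest integer order:

1


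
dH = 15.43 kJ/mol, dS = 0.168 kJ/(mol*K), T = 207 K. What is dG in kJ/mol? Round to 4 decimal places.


Gibbs: dG = dH - T*dS (consistent units, dS already in kJ/(mol*K)).
T*dS = 207 * 0.168 = 34.776
dG = 15.43 - (34.776)
dG = -19.346 kJ/mol, rounded to 4 dp:

-19.3460 kJ/mol


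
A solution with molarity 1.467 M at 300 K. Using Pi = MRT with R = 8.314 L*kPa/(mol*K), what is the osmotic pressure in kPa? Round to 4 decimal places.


Osmotic pressure (van't Hoff): Pi = M*R*T.
RT = 8.314 * 300 = 2494.2
Pi = 1.467 * 2494.2
Pi = 3658.9914 kPa, rounded to 4 dp:

3658.9914 kPa


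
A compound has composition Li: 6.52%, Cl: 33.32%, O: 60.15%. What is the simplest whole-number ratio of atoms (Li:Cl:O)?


Assume 100 g of compound, divide each mass% by atomic mass to get moles, then normalize by the smallest to get a raw atom ratio.
Moles per 100 g: Li: 6.52/6.941 = 0.9393, Cl: 33.32/35.453 = 0.9398, O: 60.15/15.999 = 3.7596
Raw ratio (divide by min = 0.9393): Li: 1.0, Cl: 1.001, O: 4.002
Multiply by 1 to clear fractions: Li: 1.0 ~= 1, Cl: 1.001 ~= 1, O: 4.002 ~= 4
Reduce by GCD to get the simplest whole-number ratio:

1:1:4


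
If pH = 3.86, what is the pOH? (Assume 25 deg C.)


At 25 deg C, pH + pOH = 14.
pOH = 14 - pH = 14 - 3.86
pOH = 10.14:

10.14


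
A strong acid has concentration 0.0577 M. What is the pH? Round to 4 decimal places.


A strong acid dissociates completely, so [H+] equals the given concentration.
pH = -log10([H+]) = -log10(0.0577)
pH = 1.23882419, rounded to 4 dp:

1.2388


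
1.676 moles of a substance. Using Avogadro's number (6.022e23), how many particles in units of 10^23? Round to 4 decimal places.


N = n * NA, then divide by 1e23 for the requested units.
N / 1e23 = n * 6.022
N / 1e23 = 1.676 * 6.022
N / 1e23 = 10.092872, rounded to 4 dp:

10.0929


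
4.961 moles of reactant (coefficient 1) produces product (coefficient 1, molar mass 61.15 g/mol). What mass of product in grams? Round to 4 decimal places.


Use the coefficient ratio to convert reactant moles to product moles, then multiply by the product's molar mass.
moles_P = moles_R * (coeff_P / coeff_R) = 4.961 * (1/1) = 4.961
mass_P = moles_P * M_P = 4.961 * 61.15
mass_P = 303.36515 g, rounded to 4 dp:

303.3652 g


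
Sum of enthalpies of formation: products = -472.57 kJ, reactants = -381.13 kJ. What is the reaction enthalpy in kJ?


dH_rxn = sum(dH_f products) - sum(dH_f reactants)
dH_rxn = -472.57 - (-381.13)
dH_rxn = -91.44 kJ:

-91.44 kJ


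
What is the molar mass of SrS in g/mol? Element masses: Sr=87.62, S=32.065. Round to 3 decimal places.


M = sum(count * atomic_mass) over atoms.
M = 1*87.62 + 1*32.065
M = 87.62 + 32.065
M = 119.685 g/mol, rounded to 3 dp:

119.685 g/mol


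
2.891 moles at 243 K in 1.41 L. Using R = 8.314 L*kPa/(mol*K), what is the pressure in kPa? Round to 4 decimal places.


PV = nRT, solve for P = nRT / V.
nRT = 2.891 * 8.314 * 243 = 5840.6931
P = 5840.6931 / 1.41
P = 4142.33553191 kPa, rounded to 4 dp:

4142.3355 kPa


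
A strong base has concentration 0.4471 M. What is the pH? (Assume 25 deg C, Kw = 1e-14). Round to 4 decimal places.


A strong base dissociates completely, so [OH-] equals the given concentration.
pOH = -log10([OH-]) = -log10(0.4471) = 0.349595
pH = 14 - pOH = 14 - 0.349595
pH = 13.650405, rounded to 4 dp:

13.6504


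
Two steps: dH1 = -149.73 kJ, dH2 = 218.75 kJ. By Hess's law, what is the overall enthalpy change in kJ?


Hess's law: enthalpy is a state function, so add the step enthalpies.
dH_total = dH1 + dH2 = -149.73 + (218.75)
dH_total = 69.02 kJ:

69.02 kJ


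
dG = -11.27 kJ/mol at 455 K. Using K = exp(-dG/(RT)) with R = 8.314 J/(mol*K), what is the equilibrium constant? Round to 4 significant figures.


dG is in kJ/mol; multiply by 1000 to match R in J/(mol*K).
RT = 8.314 * 455 = 3782.87 J/mol
exponent = -dG*1000 / (RT) = -(-11.27*1000) / 3782.87 = 2.97921948
K = exp(2.97921948)
K = 19.672456, rounded to 4 significant figures:

19.67


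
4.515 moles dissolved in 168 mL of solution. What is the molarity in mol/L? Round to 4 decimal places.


Convert volume to liters: V_L = V_mL / 1000.
V_L = 168 / 1000 = 0.168 L
M = n / V_L = 4.515 / 0.168
M = 26.875 mol/L, rounded to 4 dp:

26.8750 mol/L


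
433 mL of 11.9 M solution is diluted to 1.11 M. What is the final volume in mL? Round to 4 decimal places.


Dilution: M1*V1 = M2*V2, solve for V2.
V2 = M1*V1 / M2
V2 = 11.9 * 433 / 1.11
V2 = 5152.7 / 1.11
V2 = 4642.07207207 mL, rounded to 4 dp:

4642.0721 mL


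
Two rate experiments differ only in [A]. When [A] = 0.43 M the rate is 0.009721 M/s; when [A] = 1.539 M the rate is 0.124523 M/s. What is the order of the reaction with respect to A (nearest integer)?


Rate is proportional to [A]^n, so rate2/rate1 = ([A]2/[A]1)^n. Take logs to solve for n.
rate2/rate1 = 0.124523 / 0.009721 = 12.8097
[A]2/[A]1 = 1.539 / 0.43 = 3.5791
n = ln(12.8097) / ln(3.5791) = 2.0
Nearest integer order:

2


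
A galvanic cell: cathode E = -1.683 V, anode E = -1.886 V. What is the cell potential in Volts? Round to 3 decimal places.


Standard cell potential: E_cell = E_cathode - E_anode.
E_cell = -1.683 - (-1.886)
E_cell = 0.203 V, rounded to 3 dp:

0.203 V


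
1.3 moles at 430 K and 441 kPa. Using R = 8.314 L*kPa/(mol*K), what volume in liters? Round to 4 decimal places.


PV = nRT, solve for V = nRT / P.
nRT = 1.3 * 8.314 * 430 = 4647.526
V = 4647.526 / 441
V = 10.53860771 L, rounded to 4 dp:

10.5386 L


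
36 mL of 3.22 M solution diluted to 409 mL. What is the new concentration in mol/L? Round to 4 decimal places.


Dilution: M1*V1 = M2*V2, solve for M2.
M2 = M1*V1 / V2
M2 = 3.22 * 36 / 409
M2 = 115.92 / 409
M2 = 0.28342298 mol/L, rounded to 4 dp:

0.2834 mol/L


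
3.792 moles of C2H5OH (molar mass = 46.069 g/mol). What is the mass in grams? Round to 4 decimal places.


mass = n * M
mass = 3.792 * 46.069
mass = 174.693648 g, rounded to 4 dp:

174.6936 g


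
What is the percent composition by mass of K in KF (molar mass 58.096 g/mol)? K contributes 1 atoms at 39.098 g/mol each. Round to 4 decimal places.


pct = 100 * (n_elem * M_elem) / M_total
mass_contribution = 1 * 39.098 = 39.098 g/mol
pct = 100 * 39.098 / 58.096
pct = 67.29895346 %, rounded to 4 dp:

67.2990 %


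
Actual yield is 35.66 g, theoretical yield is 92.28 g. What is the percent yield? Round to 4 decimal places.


% yield = 100 * actual / theoretical
% yield = 100 * 35.66 / 92.28
% yield = 38.64325964 %, rounded to 4 dp:

38.6433 %


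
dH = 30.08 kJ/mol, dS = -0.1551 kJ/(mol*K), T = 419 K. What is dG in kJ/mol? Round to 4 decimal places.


Gibbs: dG = dH - T*dS (consistent units, dS already in kJ/(mol*K)).
T*dS = 419 * -0.1551 = -64.9869
dG = 30.08 - (-64.9869)
dG = 95.0669 kJ/mol, rounded to 4 dp:

95.0669 kJ/mol


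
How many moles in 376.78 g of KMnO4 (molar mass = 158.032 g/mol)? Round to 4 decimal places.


n = mass / M
n = 376.78 / 158.032
n = 2.38420067 mol, rounded to 4 dp:

2.3842 mol


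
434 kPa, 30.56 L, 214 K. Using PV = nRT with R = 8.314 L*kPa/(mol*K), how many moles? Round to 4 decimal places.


PV = nRT, solve for n = PV / (RT).
PV = 434 * 30.56 = 13263.04
RT = 8.314 * 214 = 1779.196
n = 13263.04 / 1779.196
n = 7.45451316 mol, rounded to 4 dp:

7.4545 mol


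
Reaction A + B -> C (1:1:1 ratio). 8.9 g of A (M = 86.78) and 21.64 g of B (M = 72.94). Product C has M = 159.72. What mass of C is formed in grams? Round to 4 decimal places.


Find moles of each reactant; the smaller value is the limiting reagent in a 1:1:1 reaction, so moles_C equals moles of the limiter.
n_A = mass_A / M_A = 8.9 / 86.78 = 0.102558 mol
n_B = mass_B / M_B = 21.64 / 72.94 = 0.296682 mol
Limiting reagent: A (smaller), n_limiting = 0.102558 mol
mass_C = n_limiting * M_C = 0.102558 * 159.72
mass_C = 16.38056376 g, rounded to 4 dp:

16.3806 g


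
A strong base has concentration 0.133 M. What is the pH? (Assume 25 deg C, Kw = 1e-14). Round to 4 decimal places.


A strong base dissociates completely, so [OH-] equals the given concentration.
pOH = -log10([OH-]) = -log10(0.133) = 0.876148
pH = 14 - pOH = 14 - 0.876148
pH = 13.123852, rounded to 4 dp:

13.1239


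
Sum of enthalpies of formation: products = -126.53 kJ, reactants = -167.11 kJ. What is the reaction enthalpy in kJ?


dH_rxn = sum(dH_f products) - sum(dH_f reactants)
dH_rxn = -126.53 - (-167.11)
dH_rxn = 40.58 kJ:

40.58 kJ


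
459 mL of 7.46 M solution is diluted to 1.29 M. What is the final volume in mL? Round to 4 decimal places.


Dilution: M1*V1 = M2*V2, solve for V2.
V2 = M1*V1 / M2
V2 = 7.46 * 459 / 1.29
V2 = 3424.14 / 1.29
V2 = 2654.37209302 mL, rounded to 4 dp:

2654.3721 mL


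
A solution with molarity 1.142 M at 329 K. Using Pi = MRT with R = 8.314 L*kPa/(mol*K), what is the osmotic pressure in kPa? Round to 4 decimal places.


Osmotic pressure (van't Hoff): Pi = M*R*T.
RT = 8.314 * 329 = 2735.306
Pi = 1.142 * 2735.306
Pi = 3123.719452 kPa, rounded to 4 dp:

3123.7195 kPa


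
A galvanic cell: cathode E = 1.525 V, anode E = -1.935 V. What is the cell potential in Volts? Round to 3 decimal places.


Standard cell potential: E_cell = E_cathode - E_anode.
E_cell = 1.525 - (-1.935)
E_cell = 3.46 V, rounded to 3 dp:

3.460 V


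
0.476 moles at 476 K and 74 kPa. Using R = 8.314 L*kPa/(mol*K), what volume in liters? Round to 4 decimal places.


PV = nRT, solve for V = nRT / P.
nRT = 0.476 * 8.314 * 476 = 1883.7529
V = 1883.7529 / 74
V = 25.45612027 L, rounded to 4 dp:

25.4561 L


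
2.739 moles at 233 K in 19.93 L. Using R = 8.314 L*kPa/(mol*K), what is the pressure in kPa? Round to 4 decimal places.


PV = nRT, solve for P = nRT / V.
nRT = 2.739 * 8.314 * 233 = 5305.8867
P = 5305.8867 / 19.93
P = 266.22612644 kPa, rounded to 4 dp:

266.2261 kPa


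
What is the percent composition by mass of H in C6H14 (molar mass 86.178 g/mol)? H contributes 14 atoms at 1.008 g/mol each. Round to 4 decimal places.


pct = 100 * (n_elem * M_elem) / M_total
mass_contribution = 14 * 1.008 = 14.112 g/mol
pct = 100 * 14.112 / 86.178
pct = 16.37540904 %, rounded to 4 dp:

16.3754 %


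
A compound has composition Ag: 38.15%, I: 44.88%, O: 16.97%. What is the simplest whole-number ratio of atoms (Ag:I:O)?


Assume 100 g of compound, divide each mass% by atomic mass to get moles, then normalize by the smallest to get a raw atom ratio.
Moles per 100 g: Ag: 38.15/107.868 = 0.3537, I: 44.88/126.904 = 0.3537, O: 16.97/15.999 = 1.0607
Raw ratio (divide by min = 0.3537): Ag: 1.0, I: 1.0, O: 2.999
Multiply by 1 to clear fractions: Ag: 1.0 ~= 1, I: 1.0 ~= 1, O: 2.999 ~= 3
Reduce by GCD to get the simplest whole-number ratio:

1:1:3


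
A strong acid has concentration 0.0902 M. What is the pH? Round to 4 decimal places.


A strong acid dissociates completely, so [H+] equals the given concentration.
pH = -log10([H+]) = -log10(0.0902)
pH = 1.04479346, rounded to 4 dp:

1.0448


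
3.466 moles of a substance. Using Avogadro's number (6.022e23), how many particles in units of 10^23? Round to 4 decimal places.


N = n * NA, then divide by 1e23 for the requested units.
N / 1e23 = n * 6.022
N / 1e23 = 3.466 * 6.022
N / 1e23 = 20.872252, rounded to 4 dp:

20.8723


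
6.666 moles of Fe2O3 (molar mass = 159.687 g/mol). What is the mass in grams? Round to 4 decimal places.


mass = n * M
mass = 6.666 * 159.687
mass = 1064.473542 g, rounded to 4 dp:

1064.4735 g


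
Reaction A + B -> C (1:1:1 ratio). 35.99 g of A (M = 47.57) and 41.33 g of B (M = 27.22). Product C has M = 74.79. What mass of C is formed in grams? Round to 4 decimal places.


Find moles of each reactant; the smaller value is the limiting reagent in a 1:1:1 reaction, so moles_C equals moles of the limiter.
n_A = mass_A / M_A = 35.99 / 47.57 = 0.756569 mol
n_B = mass_B / M_B = 41.33 / 27.22 = 1.518369 mol
Limiting reagent: A (smaller), n_limiting = 0.756569 mol
mass_C = n_limiting * M_C = 0.756569 * 74.79
mass_C = 56.58379551 g, rounded to 4 dp:

56.5838 g


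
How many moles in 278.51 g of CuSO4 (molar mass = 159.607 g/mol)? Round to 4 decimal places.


n = mass / M
n = 278.51 / 159.607
n = 1.74497359 mol, rounded to 4 dp:

1.7450 mol


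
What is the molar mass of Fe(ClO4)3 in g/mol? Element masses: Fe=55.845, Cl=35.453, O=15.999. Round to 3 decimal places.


M = sum(count * atomic_mass) over atoms.
M = 1*55.845 + 3*35.453 + 12*15.999
M = 55.845 + 106.359 + 191.988
M = 354.192 g/mol, rounded to 3 dp:

354.192 g/mol


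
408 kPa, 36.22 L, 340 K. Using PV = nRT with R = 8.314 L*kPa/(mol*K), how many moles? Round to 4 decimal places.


PV = nRT, solve for n = PV / (RT).
PV = 408 * 36.22 = 14777.76
RT = 8.314 * 340 = 2826.76
n = 14777.76 / 2826.76
n = 5.22780852 mol, rounded to 4 dp:

5.2278 mol


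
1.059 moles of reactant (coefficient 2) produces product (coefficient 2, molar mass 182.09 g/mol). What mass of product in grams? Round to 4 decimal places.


Use the coefficient ratio to convert reactant moles to product moles, then multiply by the product's molar mass.
moles_P = moles_R * (coeff_P / coeff_R) = 1.059 * (2/2) = 1.059
mass_P = moles_P * M_P = 1.059 * 182.09
mass_P = 192.83331 g, rounded to 4 dp:

192.8333 g


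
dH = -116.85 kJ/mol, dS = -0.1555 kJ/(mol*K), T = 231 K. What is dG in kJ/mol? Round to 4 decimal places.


Gibbs: dG = dH - T*dS (consistent units, dS already in kJ/(mol*K)).
T*dS = 231 * -0.1555 = -35.9205
dG = -116.85 - (-35.9205)
dG = -80.9295 kJ/mol, rounded to 4 dp:

-80.9295 kJ/mol


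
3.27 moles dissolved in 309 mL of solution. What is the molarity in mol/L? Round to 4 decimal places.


Convert volume to liters: V_L = V_mL / 1000.
V_L = 309 / 1000 = 0.309 L
M = n / V_L = 3.27 / 0.309
M = 10.58252427 mol/L, rounded to 4 dp:

10.5825 mol/L


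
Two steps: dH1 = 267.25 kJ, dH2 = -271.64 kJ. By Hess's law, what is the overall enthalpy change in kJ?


Hess's law: enthalpy is a state function, so add the step enthalpies.
dH_total = dH1 + dH2 = 267.25 + (-271.64)
dH_total = -4.39 kJ:

-4.39 kJ


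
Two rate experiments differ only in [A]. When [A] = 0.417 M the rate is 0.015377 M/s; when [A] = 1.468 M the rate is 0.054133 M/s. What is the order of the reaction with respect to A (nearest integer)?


Rate is proportional to [A]^n, so rate2/rate1 = ([A]2/[A]1)^n. Take logs to solve for n.
rate2/rate1 = 0.054133 / 0.015377 = 3.5204
[A]2/[A]1 = 1.468 / 0.417 = 3.5204
n = ln(3.5204) / ln(3.5204) = 1.0
Nearest integer order:

1


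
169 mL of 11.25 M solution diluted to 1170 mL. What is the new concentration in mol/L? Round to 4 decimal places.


Dilution: M1*V1 = M2*V2, solve for M2.
M2 = M1*V1 / V2
M2 = 11.25 * 169 / 1170
M2 = 1901.25 / 1170
M2 = 1.625 mol/L, rounded to 4 dp:

1.6250 mol/L


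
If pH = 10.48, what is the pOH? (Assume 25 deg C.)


At 25 deg C, pH + pOH = 14.
pOH = 14 - pH = 14 - 10.48
pOH = 3.52:

3.52


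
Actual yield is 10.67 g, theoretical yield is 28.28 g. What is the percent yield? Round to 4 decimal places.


% yield = 100 * actual / theoretical
% yield = 100 * 10.67 / 28.28
% yield = 37.72984441 %, rounded to 4 dp:

37.7298 %


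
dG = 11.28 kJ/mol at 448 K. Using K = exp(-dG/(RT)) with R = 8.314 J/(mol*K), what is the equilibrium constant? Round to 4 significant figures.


dG is in kJ/mol; multiply by 1000 to match R in J/(mol*K).
RT = 8.314 * 448 = 3724.672 J/mol
exponent = -dG*1000 / (RT) = -(11.28*1000) / 3724.672 = -3.02845459
K = exp(-3.02845459)
K = 0.048390363, rounded to 4 significant figures:

0.04839


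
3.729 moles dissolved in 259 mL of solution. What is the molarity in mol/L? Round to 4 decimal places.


Convert volume to liters: V_L = V_mL / 1000.
V_L = 259 / 1000 = 0.259 L
M = n / V_L = 3.729 / 0.259
M = 14.3976834 mol/L, rounded to 4 dp:

14.3977 mol/L


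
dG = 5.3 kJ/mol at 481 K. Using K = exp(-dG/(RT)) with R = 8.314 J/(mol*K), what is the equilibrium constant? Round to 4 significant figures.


dG is in kJ/mol; multiply by 1000 to match R in J/(mol*K).
RT = 8.314 * 481 = 3999.034 J/mol
exponent = -dG*1000 / (RT) = -(5.3*1000) / 3999.034 = -1.32532006
K = exp(-1.32532006)
K = 0.2657179, rounded to 4 significant figures:

0.2657


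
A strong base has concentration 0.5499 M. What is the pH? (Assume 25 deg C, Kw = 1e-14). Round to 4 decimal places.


A strong base dissociates completely, so [OH-] equals the given concentration.
pOH = -log10([OH-]) = -log10(0.5499) = 0.259716
pH = 14 - pOH = 14 - 0.259716
pH = 13.740284, rounded to 4 dp:

13.7403


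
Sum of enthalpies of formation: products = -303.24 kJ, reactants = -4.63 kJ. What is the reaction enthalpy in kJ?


dH_rxn = sum(dH_f products) - sum(dH_f reactants)
dH_rxn = -303.24 - (-4.63)
dH_rxn = -298.61 kJ:

-298.61 kJ


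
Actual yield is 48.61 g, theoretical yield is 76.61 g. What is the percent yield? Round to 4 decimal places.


% yield = 100 * actual / theoretical
% yield = 100 * 48.61 / 76.61
% yield = 63.45124657 %, rounded to 4 dp:

63.4512 %


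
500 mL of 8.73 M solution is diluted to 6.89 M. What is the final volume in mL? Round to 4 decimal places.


Dilution: M1*V1 = M2*V2, solve for V2.
V2 = M1*V1 / M2
V2 = 8.73 * 500 / 6.89
V2 = 4365.0 / 6.89
V2 = 633.52685051 mL, rounded to 4 dp:

633.5269 mL


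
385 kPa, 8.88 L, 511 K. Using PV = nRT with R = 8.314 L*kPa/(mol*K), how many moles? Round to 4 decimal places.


PV = nRT, solve for n = PV / (RT).
PV = 385 * 8.88 = 3418.8
RT = 8.314 * 511 = 4248.454
n = 3418.8 / 4248.454
n = 0.80471626 mol, rounded to 4 dp:

0.8047 mol


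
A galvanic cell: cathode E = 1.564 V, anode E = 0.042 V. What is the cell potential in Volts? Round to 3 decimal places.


Standard cell potential: E_cell = E_cathode - E_anode.
E_cell = 1.564 - (0.042)
E_cell = 1.522 V, rounded to 3 dp:

1.522 V


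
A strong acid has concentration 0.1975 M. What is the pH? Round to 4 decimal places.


A strong acid dissociates completely, so [H+] equals the given concentration.
pH = -log10([H+]) = -log10(0.1975)
pH = 0.7044329, rounded to 4 dp:

0.7044


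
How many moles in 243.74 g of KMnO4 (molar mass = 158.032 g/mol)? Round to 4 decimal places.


n = mass / M
n = 243.74 / 158.032
n = 1.54234585 mol, rounded to 4 dp:

1.5423 mol


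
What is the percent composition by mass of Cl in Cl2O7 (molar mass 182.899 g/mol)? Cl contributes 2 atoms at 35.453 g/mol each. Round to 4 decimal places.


pct = 100 * (n_elem * M_elem) / M_total
mass_contribution = 2 * 35.453 = 70.906 g/mol
pct = 100 * 70.906 / 182.899
pct = 38.76784455 %, rounded to 4 dp:

38.7678 %


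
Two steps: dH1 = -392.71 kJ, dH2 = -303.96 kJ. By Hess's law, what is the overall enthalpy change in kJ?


Hess's law: enthalpy is a state function, so add the step enthalpies.
dH_total = dH1 + dH2 = -392.71 + (-303.96)
dH_total = -696.67 kJ:

-696.67 kJ


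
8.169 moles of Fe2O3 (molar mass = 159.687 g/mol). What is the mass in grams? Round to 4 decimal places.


mass = n * M
mass = 8.169 * 159.687
mass = 1304.483103 g, rounded to 4 dp:

1304.4831 g


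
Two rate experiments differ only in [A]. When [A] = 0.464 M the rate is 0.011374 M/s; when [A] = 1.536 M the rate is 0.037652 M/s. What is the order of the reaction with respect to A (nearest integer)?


Rate is proportional to [A]^n, so rate2/rate1 = ([A]2/[A]1)^n. Take logs to solve for n.
rate2/rate1 = 0.037652 / 0.011374 = 3.3104
[A]2/[A]1 = 1.536 / 0.464 = 3.3103
n = ln(3.3104) / ln(3.3103) = 1.0
Nearest integer order:

1


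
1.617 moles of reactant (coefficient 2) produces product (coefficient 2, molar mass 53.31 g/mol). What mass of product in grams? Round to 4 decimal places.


Use the coefficient ratio to convert reactant moles to product moles, then multiply by the product's molar mass.
moles_P = moles_R * (coeff_P / coeff_R) = 1.617 * (2/2) = 1.617
mass_P = moles_P * M_P = 1.617 * 53.31
mass_P = 86.20227 g, rounded to 4 dp:

86.2023 g


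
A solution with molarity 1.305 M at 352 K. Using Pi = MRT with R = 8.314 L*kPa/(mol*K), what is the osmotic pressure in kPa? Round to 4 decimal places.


Osmotic pressure (van't Hoff): Pi = M*R*T.
RT = 8.314 * 352 = 2926.528
Pi = 1.305 * 2926.528
Pi = 3819.11904 kPa, rounded to 4 dp:

3819.1190 kPa
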